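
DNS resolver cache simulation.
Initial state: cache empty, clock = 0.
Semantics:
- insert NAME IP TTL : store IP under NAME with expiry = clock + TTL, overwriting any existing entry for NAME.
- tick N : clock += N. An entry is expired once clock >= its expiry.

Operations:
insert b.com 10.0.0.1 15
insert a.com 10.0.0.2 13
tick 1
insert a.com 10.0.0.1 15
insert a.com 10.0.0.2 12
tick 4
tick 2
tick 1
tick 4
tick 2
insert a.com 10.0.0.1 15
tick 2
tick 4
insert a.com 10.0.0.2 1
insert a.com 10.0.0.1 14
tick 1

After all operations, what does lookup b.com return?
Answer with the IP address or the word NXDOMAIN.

Answer: NXDOMAIN

Derivation:
Op 1: insert b.com -> 10.0.0.1 (expiry=0+15=15). clock=0
Op 2: insert a.com -> 10.0.0.2 (expiry=0+13=13). clock=0
Op 3: tick 1 -> clock=1.
Op 4: insert a.com -> 10.0.0.1 (expiry=1+15=16). clock=1
Op 5: insert a.com -> 10.0.0.2 (expiry=1+12=13). clock=1
Op 6: tick 4 -> clock=5.
Op 7: tick 2 -> clock=7.
Op 8: tick 1 -> clock=8.
Op 9: tick 4 -> clock=12.
Op 10: tick 2 -> clock=14. purged={a.com}
Op 11: insert a.com -> 10.0.0.1 (expiry=14+15=29). clock=14
Op 12: tick 2 -> clock=16. purged={b.com}
Op 13: tick 4 -> clock=20.
Op 14: insert a.com -> 10.0.0.2 (expiry=20+1=21). clock=20
Op 15: insert a.com -> 10.0.0.1 (expiry=20+14=34). clock=20
Op 16: tick 1 -> clock=21.
lookup b.com: not in cache (expired or never inserted)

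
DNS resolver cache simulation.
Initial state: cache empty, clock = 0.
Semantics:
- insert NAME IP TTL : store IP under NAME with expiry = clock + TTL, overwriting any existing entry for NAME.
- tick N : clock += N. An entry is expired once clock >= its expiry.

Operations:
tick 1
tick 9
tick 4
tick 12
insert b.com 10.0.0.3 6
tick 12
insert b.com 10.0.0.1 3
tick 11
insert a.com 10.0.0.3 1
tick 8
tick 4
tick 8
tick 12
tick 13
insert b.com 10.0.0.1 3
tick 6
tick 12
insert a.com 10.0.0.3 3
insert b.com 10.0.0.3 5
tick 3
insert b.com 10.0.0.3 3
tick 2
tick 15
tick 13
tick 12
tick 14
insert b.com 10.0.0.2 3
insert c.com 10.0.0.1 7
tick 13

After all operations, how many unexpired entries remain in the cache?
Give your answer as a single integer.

Op 1: tick 1 -> clock=1.
Op 2: tick 9 -> clock=10.
Op 3: tick 4 -> clock=14.
Op 4: tick 12 -> clock=26.
Op 5: insert b.com -> 10.0.0.3 (expiry=26+6=32). clock=26
Op 6: tick 12 -> clock=38. purged={b.com}
Op 7: insert b.com -> 10.0.0.1 (expiry=38+3=41). clock=38
Op 8: tick 11 -> clock=49. purged={b.com}
Op 9: insert a.com -> 10.0.0.3 (expiry=49+1=50). clock=49
Op 10: tick 8 -> clock=57. purged={a.com}
Op 11: tick 4 -> clock=61.
Op 12: tick 8 -> clock=69.
Op 13: tick 12 -> clock=81.
Op 14: tick 13 -> clock=94.
Op 15: insert b.com -> 10.0.0.1 (expiry=94+3=97). clock=94
Op 16: tick 6 -> clock=100. purged={b.com}
Op 17: tick 12 -> clock=112.
Op 18: insert a.com -> 10.0.0.3 (expiry=112+3=115). clock=112
Op 19: insert b.com -> 10.0.0.3 (expiry=112+5=117). clock=112
Op 20: tick 3 -> clock=115. purged={a.com}
Op 21: insert b.com -> 10.0.0.3 (expiry=115+3=118). clock=115
Op 22: tick 2 -> clock=117.
Op 23: tick 15 -> clock=132. purged={b.com}
Op 24: tick 13 -> clock=145.
Op 25: tick 12 -> clock=157.
Op 26: tick 14 -> clock=171.
Op 27: insert b.com -> 10.0.0.2 (expiry=171+3=174). clock=171
Op 28: insert c.com -> 10.0.0.1 (expiry=171+7=178). clock=171
Op 29: tick 13 -> clock=184. purged={b.com,c.com}
Final cache (unexpired): {} -> size=0

Answer: 0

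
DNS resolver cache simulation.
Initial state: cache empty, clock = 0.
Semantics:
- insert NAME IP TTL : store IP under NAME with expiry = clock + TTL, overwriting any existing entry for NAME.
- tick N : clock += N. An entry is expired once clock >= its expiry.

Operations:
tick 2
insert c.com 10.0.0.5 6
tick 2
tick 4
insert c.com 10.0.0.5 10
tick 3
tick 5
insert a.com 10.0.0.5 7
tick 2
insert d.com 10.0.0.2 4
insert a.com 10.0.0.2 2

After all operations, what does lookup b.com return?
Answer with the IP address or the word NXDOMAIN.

Op 1: tick 2 -> clock=2.
Op 2: insert c.com -> 10.0.0.5 (expiry=2+6=8). clock=2
Op 3: tick 2 -> clock=4.
Op 4: tick 4 -> clock=8. purged={c.com}
Op 5: insert c.com -> 10.0.0.5 (expiry=8+10=18). clock=8
Op 6: tick 3 -> clock=11.
Op 7: tick 5 -> clock=16.
Op 8: insert a.com -> 10.0.0.5 (expiry=16+7=23). clock=16
Op 9: tick 2 -> clock=18. purged={c.com}
Op 10: insert d.com -> 10.0.0.2 (expiry=18+4=22). clock=18
Op 11: insert a.com -> 10.0.0.2 (expiry=18+2=20). clock=18
lookup b.com: not in cache (expired or never inserted)

Answer: NXDOMAIN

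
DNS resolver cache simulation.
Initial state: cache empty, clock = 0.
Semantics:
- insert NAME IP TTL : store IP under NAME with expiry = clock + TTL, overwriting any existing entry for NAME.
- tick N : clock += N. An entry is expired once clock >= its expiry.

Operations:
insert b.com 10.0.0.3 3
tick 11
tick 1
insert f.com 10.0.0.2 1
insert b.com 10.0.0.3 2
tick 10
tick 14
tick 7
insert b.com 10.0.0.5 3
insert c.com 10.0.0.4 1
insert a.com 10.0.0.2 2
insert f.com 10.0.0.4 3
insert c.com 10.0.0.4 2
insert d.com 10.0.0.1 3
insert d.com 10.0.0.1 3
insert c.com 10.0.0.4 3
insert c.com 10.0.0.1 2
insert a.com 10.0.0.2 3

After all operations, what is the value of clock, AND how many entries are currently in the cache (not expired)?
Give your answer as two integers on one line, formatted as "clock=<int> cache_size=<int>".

Answer: clock=43 cache_size=5

Derivation:
Op 1: insert b.com -> 10.0.0.3 (expiry=0+3=3). clock=0
Op 2: tick 11 -> clock=11. purged={b.com}
Op 3: tick 1 -> clock=12.
Op 4: insert f.com -> 10.0.0.2 (expiry=12+1=13). clock=12
Op 5: insert b.com -> 10.0.0.3 (expiry=12+2=14). clock=12
Op 6: tick 10 -> clock=22. purged={b.com,f.com}
Op 7: tick 14 -> clock=36.
Op 8: tick 7 -> clock=43.
Op 9: insert b.com -> 10.0.0.5 (expiry=43+3=46). clock=43
Op 10: insert c.com -> 10.0.0.4 (expiry=43+1=44). clock=43
Op 11: insert a.com -> 10.0.0.2 (expiry=43+2=45). clock=43
Op 12: insert f.com -> 10.0.0.4 (expiry=43+3=46). clock=43
Op 13: insert c.com -> 10.0.0.4 (expiry=43+2=45). clock=43
Op 14: insert d.com -> 10.0.0.1 (expiry=43+3=46). clock=43
Op 15: insert d.com -> 10.0.0.1 (expiry=43+3=46). clock=43
Op 16: insert c.com -> 10.0.0.4 (expiry=43+3=46). clock=43
Op 17: insert c.com -> 10.0.0.1 (expiry=43+2=45). clock=43
Op 18: insert a.com -> 10.0.0.2 (expiry=43+3=46). clock=43
Final clock = 43
Final cache (unexpired): {a.com,b.com,c.com,d.com,f.com} -> size=5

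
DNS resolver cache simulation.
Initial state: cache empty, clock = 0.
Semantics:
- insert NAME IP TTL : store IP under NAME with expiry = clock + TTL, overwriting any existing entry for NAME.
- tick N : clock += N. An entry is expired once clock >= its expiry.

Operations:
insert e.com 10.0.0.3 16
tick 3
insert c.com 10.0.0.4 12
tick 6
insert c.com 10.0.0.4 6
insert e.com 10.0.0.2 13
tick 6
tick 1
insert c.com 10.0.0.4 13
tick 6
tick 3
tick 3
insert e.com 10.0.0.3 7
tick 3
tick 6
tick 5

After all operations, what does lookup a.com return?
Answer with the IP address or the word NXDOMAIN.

Answer: NXDOMAIN

Derivation:
Op 1: insert e.com -> 10.0.0.3 (expiry=0+16=16). clock=0
Op 2: tick 3 -> clock=3.
Op 3: insert c.com -> 10.0.0.4 (expiry=3+12=15). clock=3
Op 4: tick 6 -> clock=9.
Op 5: insert c.com -> 10.0.0.4 (expiry=9+6=15). clock=9
Op 6: insert e.com -> 10.0.0.2 (expiry=9+13=22). clock=9
Op 7: tick 6 -> clock=15. purged={c.com}
Op 8: tick 1 -> clock=16.
Op 9: insert c.com -> 10.0.0.4 (expiry=16+13=29). clock=16
Op 10: tick 6 -> clock=22. purged={e.com}
Op 11: tick 3 -> clock=25.
Op 12: tick 3 -> clock=28.
Op 13: insert e.com -> 10.0.0.3 (expiry=28+7=35). clock=28
Op 14: tick 3 -> clock=31. purged={c.com}
Op 15: tick 6 -> clock=37. purged={e.com}
Op 16: tick 5 -> clock=42.
lookup a.com: not in cache (expired or never inserted)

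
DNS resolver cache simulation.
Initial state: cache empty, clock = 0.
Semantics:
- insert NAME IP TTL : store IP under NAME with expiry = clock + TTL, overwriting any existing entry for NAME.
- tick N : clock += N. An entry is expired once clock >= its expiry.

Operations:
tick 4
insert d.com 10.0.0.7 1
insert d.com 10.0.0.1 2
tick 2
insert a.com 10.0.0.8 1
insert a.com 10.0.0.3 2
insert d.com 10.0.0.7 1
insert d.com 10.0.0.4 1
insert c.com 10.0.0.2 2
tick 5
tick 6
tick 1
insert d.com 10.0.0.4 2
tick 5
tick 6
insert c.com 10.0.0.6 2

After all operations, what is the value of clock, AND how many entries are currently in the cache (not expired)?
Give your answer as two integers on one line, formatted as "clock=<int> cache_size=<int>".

Answer: clock=29 cache_size=1

Derivation:
Op 1: tick 4 -> clock=4.
Op 2: insert d.com -> 10.0.0.7 (expiry=4+1=5). clock=4
Op 3: insert d.com -> 10.0.0.1 (expiry=4+2=6). clock=4
Op 4: tick 2 -> clock=6. purged={d.com}
Op 5: insert a.com -> 10.0.0.8 (expiry=6+1=7). clock=6
Op 6: insert a.com -> 10.0.0.3 (expiry=6+2=8). clock=6
Op 7: insert d.com -> 10.0.0.7 (expiry=6+1=7). clock=6
Op 8: insert d.com -> 10.0.0.4 (expiry=6+1=7). clock=6
Op 9: insert c.com -> 10.0.0.2 (expiry=6+2=8). clock=6
Op 10: tick 5 -> clock=11. purged={a.com,c.com,d.com}
Op 11: tick 6 -> clock=17.
Op 12: tick 1 -> clock=18.
Op 13: insert d.com -> 10.0.0.4 (expiry=18+2=20). clock=18
Op 14: tick 5 -> clock=23. purged={d.com}
Op 15: tick 6 -> clock=29.
Op 16: insert c.com -> 10.0.0.6 (expiry=29+2=31). clock=29
Final clock = 29
Final cache (unexpired): {c.com} -> size=1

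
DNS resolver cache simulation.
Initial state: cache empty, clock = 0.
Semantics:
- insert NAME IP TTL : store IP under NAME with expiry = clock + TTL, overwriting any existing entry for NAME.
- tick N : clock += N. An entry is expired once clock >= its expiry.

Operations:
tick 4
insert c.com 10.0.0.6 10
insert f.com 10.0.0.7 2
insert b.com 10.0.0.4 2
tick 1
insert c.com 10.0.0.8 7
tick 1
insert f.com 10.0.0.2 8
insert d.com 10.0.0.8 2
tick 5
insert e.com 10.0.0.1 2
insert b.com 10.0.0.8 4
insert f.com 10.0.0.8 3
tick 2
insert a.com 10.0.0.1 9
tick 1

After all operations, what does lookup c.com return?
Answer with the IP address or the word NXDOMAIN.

Op 1: tick 4 -> clock=4.
Op 2: insert c.com -> 10.0.0.6 (expiry=4+10=14). clock=4
Op 3: insert f.com -> 10.0.0.7 (expiry=4+2=6). clock=4
Op 4: insert b.com -> 10.0.0.4 (expiry=4+2=6). clock=4
Op 5: tick 1 -> clock=5.
Op 6: insert c.com -> 10.0.0.8 (expiry=5+7=12). clock=5
Op 7: tick 1 -> clock=6. purged={b.com,f.com}
Op 8: insert f.com -> 10.0.0.2 (expiry=6+8=14). clock=6
Op 9: insert d.com -> 10.0.0.8 (expiry=6+2=8). clock=6
Op 10: tick 5 -> clock=11. purged={d.com}
Op 11: insert e.com -> 10.0.0.1 (expiry=11+2=13). clock=11
Op 12: insert b.com -> 10.0.0.8 (expiry=11+4=15). clock=11
Op 13: insert f.com -> 10.0.0.8 (expiry=11+3=14). clock=11
Op 14: tick 2 -> clock=13. purged={c.com,e.com}
Op 15: insert a.com -> 10.0.0.1 (expiry=13+9=22). clock=13
Op 16: tick 1 -> clock=14. purged={f.com}
lookup c.com: not in cache (expired or never inserted)

Answer: NXDOMAIN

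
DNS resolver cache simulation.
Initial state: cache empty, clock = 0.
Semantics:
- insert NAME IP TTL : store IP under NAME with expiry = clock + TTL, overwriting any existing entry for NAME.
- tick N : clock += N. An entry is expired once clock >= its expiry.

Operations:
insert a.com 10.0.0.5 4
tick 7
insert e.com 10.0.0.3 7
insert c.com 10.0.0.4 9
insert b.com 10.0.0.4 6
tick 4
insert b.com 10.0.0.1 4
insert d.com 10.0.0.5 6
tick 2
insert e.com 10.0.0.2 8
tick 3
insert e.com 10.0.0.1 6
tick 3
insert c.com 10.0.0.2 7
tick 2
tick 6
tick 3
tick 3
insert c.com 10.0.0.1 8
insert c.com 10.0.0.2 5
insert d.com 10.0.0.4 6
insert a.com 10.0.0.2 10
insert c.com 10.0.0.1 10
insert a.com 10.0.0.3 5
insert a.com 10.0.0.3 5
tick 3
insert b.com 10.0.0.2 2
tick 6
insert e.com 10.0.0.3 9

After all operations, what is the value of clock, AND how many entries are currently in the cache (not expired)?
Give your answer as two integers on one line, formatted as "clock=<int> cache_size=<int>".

Answer: clock=42 cache_size=2

Derivation:
Op 1: insert a.com -> 10.0.0.5 (expiry=0+4=4). clock=0
Op 2: tick 7 -> clock=7. purged={a.com}
Op 3: insert e.com -> 10.0.0.3 (expiry=7+7=14). clock=7
Op 4: insert c.com -> 10.0.0.4 (expiry=7+9=16). clock=7
Op 5: insert b.com -> 10.0.0.4 (expiry=7+6=13). clock=7
Op 6: tick 4 -> clock=11.
Op 7: insert b.com -> 10.0.0.1 (expiry=11+4=15). clock=11
Op 8: insert d.com -> 10.0.0.5 (expiry=11+6=17). clock=11
Op 9: tick 2 -> clock=13.
Op 10: insert e.com -> 10.0.0.2 (expiry=13+8=21). clock=13
Op 11: tick 3 -> clock=16. purged={b.com,c.com}
Op 12: insert e.com -> 10.0.0.1 (expiry=16+6=22). clock=16
Op 13: tick 3 -> clock=19. purged={d.com}
Op 14: insert c.com -> 10.0.0.2 (expiry=19+7=26). clock=19
Op 15: tick 2 -> clock=21.
Op 16: tick 6 -> clock=27. purged={c.com,e.com}
Op 17: tick 3 -> clock=30.
Op 18: tick 3 -> clock=33.
Op 19: insert c.com -> 10.0.0.1 (expiry=33+8=41). clock=33
Op 20: insert c.com -> 10.0.0.2 (expiry=33+5=38). clock=33
Op 21: insert d.com -> 10.0.0.4 (expiry=33+6=39). clock=33
Op 22: insert a.com -> 10.0.0.2 (expiry=33+10=43). clock=33
Op 23: insert c.com -> 10.0.0.1 (expiry=33+10=43). clock=33
Op 24: insert a.com -> 10.0.0.3 (expiry=33+5=38). clock=33
Op 25: insert a.com -> 10.0.0.3 (expiry=33+5=38). clock=33
Op 26: tick 3 -> clock=36.
Op 27: insert b.com -> 10.0.0.2 (expiry=36+2=38). clock=36
Op 28: tick 6 -> clock=42. purged={a.com,b.com,d.com}
Op 29: insert e.com -> 10.0.0.3 (expiry=42+9=51). clock=42
Final clock = 42
Final cache (unexpired): {c.com,e.com} -> size=2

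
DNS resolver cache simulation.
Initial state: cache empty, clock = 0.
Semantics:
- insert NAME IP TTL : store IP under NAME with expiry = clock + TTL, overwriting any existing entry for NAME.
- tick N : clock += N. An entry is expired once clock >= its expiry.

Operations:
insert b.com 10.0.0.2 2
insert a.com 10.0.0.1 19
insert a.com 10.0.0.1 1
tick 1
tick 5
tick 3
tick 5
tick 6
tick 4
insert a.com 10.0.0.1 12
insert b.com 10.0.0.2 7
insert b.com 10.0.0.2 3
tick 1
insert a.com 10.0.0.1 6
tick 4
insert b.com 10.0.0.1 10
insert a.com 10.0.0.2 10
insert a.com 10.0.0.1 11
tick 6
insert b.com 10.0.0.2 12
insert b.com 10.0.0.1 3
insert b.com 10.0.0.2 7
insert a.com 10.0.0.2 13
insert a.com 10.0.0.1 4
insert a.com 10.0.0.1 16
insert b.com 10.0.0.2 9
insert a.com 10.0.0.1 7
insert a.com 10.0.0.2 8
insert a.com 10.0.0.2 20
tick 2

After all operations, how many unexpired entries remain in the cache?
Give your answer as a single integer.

Answer: 2

Derivation:
Op 1: insert b.com -> 10.0.0.2 (expiry=0+2=2). clock=0
Op 2: insert a.com -> 10.0.0.1 (expiry=0+19=19). clock=0
Op 3: insert a.com -> 10.0.0.1 (expiry=0+1=1). clock=0
Op 4: tick 1 -> clock=1. purged={a.com}
Op 5: tick 5 -> clock=6. purged={b.com}
Op 6: tick 3 -> clock=9.
Op 7: tick 5 -> clock=14.
Op 8: tick 6 -> clock=20.
Op 9: tick 4 -> clock=24.
Op 10: insert a.com -> 10.0.0.1 (expiry=24+12=36). clock=24
Op 11: insert b.com -> 10.0.0.2 (expiry=24+7=31). clock=24
Op 12: insert b.com -> 10.0.0.2 (expiry=24+3=27). clock=24
Op 13: tick 1 -> clock=25.
Op 14: insert a.com -> 10.0.0.1 (expiry=25+6=31). clock=25
Op 15: tick 4 -> clock=29. purged={b.com}
Op 16: insert b.com -> 10.0.0.1 (expiry=29+10=39). clock=29
Op 17: insert a.com -> 10.0.0.2 (expiry=29+10=39). clock=29
Op 18: insert a.com -> 10.0.0.1 (expiry=29+11=40). clock=29
Op 19: tick 6 -> clock=35.
Op 20: insert b.com -> 10.0.0.2 (expiry=35+12=47). clock=35
Op 21: insert b.com -> 10.0.0.1 (expiry=35+3=38). clock=35
Op 22: insert b.com -> 10.0.0.2 (expiry=35+7=42). clock=35
Op 23: insert a.com -> 10.0.0.2 (expiry=35+13=48). clock=35
Op 24: insert a.com -> 10.0.0.1 (expiry=35+4=39). clock=35
Op 25: insert a.com -> 10.0.0.1 (expiry=35+16=51). clock=35
Op 26: insert b.com -> 10.0.0.2 (expiry=35+9=44). clock=35
Op 27: insert a.com -> 10.0.0.1 (expiry=35+7=42). clock=35
Op 28: insert a.com -> 10.0.0.2 (expiry=35+8=43). clock=35
Op 29: insert a.com -> 10.0.0.2 (expiry=35+20=55). clock=35
Op 30: tick 2 -> clock=37.
Final cache (unexpired): {a.com,b.com} -> size=2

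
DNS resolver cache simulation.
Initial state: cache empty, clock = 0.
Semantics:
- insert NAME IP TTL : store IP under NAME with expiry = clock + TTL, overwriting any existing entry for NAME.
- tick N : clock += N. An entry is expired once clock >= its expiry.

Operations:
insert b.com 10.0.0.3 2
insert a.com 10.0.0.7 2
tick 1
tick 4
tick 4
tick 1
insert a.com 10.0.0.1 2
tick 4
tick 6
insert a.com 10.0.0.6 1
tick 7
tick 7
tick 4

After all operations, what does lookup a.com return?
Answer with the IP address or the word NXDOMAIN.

Op 1: insert b.com -> 10.0.0.3 (expiry=0+2=2). clock=0
Op 2: insert a.com -> 10.0.0.7 (expiry=0+2=2). clock=0
Op 3: tick 1 -> clock=1.
Op 4: tick 4 -> clock=5. purged={a.com,b.com}
Op 5: tick 4 -> clock=9.
Op 6: tick 1 -> clock=10.
Op 7: insert a.com -> 10.0.0.1 (expiry=10+2=12). clock=10
Op 8: tick 4 -> clock=14. purged={a.com}
Op 9: tick 6 -> clock=20.
Op 10: insert a.com -> 10.0.0.6 (expiry=20+1=21). clock=20
Op 11: tick 7 -> clock=27. purged={a.com}
Op 12: tick 7 -> clock=34.
Op 13: tick 4 -> clock=38.
lookup a.com: not in cache (expired or never inserted)

Answer: NXDOMAIN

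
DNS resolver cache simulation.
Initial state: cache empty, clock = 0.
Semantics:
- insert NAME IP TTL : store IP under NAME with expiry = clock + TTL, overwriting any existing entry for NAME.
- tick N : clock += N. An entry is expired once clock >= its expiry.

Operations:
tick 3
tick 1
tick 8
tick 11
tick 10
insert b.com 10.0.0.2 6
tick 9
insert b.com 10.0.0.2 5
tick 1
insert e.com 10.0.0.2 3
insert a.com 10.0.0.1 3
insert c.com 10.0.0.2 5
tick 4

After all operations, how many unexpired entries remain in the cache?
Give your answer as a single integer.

Answer: 1

Derivation:
Op 1: tick 3 -> clock=3.
Op 2: tick 1 -> clock=4.
Op 3: tick 8 -> clock=12.
Op 4: tick 11 -> clock=23.
Op 5: tick 10 -> clock=33.
Op 6: insert b.com -> 10.0.0.2 (expiry=33+6=39). clock=33
Op 7: tick 9 -> clock=42. purged={b.com}
Op 8: insert b.com -> 10.0.0.2 (expiry=42+5=47). clock=42
Op 9: tick 1 -> clock=43.
Op 10: insert e.com -> 10.0.0.2 (expiry=43+3=46). clock=43
Op 11: insert a.com -> 10.0.0.1 (expiry=43+3=46). clock=43
Op 12: insert c.com -> 10.0.0.2 (expiry=43+5=48). clock=43
Op 13: tick 4 -> clock=47. purged={a.com,b.com,e.com}
Final cache (unexpired): {c.com} -> size=1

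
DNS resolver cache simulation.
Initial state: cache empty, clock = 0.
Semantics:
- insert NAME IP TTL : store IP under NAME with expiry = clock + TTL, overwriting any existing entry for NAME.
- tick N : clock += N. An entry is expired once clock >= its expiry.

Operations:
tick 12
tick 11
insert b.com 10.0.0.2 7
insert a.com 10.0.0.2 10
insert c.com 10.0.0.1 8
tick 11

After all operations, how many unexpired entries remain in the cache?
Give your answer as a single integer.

Op 1: tick 12 -> clock=12.
Op 2: tick 11 -> clock=23.
Op 3: insert b.com -> 10.0.0.2 (expiry=23+7=30). clock=23
Op 4: insert a.com -> 10.0.0.2 (expiry=23+10=33). clock=23
Op 5: insert c.com -> 10.0.0.1 (expiry=23+8=31). clock=23
Op 6: tick 11 -> clock=34. purged={a.com,b.com,c.com}
Final cache (unexpired): {} -> size=0

Answer: 0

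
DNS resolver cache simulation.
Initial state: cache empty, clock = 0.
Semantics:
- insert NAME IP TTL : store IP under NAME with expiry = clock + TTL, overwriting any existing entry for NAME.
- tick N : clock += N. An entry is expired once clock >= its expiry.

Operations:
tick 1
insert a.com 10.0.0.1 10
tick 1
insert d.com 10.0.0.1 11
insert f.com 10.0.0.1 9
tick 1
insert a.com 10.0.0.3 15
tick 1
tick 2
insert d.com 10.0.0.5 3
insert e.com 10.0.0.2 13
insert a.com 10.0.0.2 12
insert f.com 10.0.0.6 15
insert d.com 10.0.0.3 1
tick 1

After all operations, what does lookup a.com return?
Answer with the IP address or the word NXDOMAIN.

Answer: 10.0.0.2

Derivation:
Op 1: tick 1 -> clock=1.
Op 2: insert a.com -> 10.0.0.1 (expiry=1+10=11). clock=1
Op 3: tick 1 -> clock=2.
Op 4: insert d.com -> 10.0.0.1 (expiry=2+11=13). clock=2
Op 5: insert f.com -> 10.0.0.1 (expiry=2+9=11). clock=2
Op 6: tick 1 -> clock=3.
Op 7: insert a.com -> 10.0.0.3 (expiry=3+15=18). clock=3
Op 8: tick 1 -> clock=4.
Op 9: tick 2 -> clock=6.
Op 10: insert d.com -> 10.0.0.5 (expiry=6+3=9). clock=6
Op 11: insert e.com -> 10.0.0.2 (expiry=6+13=19). clock=6
Op 12: insert a.com -> 10.0.0.2 (expiry=6+12=18). clock=6
Op 13: insert f.com -> 10.0.0.6 (expiry=6+15=21). clock=6
Op 14: insert d.com -> 10.0.0.3 (expiry=6+1=7). clock=6
Op 15: tick 1 -> clock=7. purged={d.com}
lookup a.com: present, ip=10.0.0.2 expiry=18 > clock=7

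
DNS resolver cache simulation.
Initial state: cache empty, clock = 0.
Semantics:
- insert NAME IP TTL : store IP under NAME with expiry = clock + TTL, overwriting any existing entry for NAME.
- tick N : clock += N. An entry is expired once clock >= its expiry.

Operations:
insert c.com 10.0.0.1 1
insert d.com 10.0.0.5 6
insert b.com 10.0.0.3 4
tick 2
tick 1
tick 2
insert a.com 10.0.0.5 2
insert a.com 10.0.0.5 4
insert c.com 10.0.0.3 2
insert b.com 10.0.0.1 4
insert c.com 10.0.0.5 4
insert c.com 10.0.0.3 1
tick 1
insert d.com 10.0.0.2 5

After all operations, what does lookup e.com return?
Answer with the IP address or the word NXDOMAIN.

Op 1: insert c.com -> 10.0.0.1 (expiry=0+1=1). clock=0
Op 2: insert d.com -> 10.0.0.5 (expiry=0+6=6). clock=0
Op 3: insert b.com -> 10.0.0.3 (expiry=0+4=4). clock=0
Op 4: tick 2 -> clock=2. purged={c.com}
Op 5: tick 1 -> clock=3.
Op 6: tick 2 -> clock=5. purged={b.com}
Op 7: insert a.com -> 10.0.0.5 (expiry=5+2=7). clock=5
Op 8: insert a.com -> 10.0.0.5 (expiry=5+4=9). clock=5
Op 9: insert c.com -> 10.0.0.3 (expiry=5+2=7). clock=5
Op 10: insert b.com -> 10.0.0.1 (expiry=5+4=9). clock=5
Op 11: insert c.com -> 10.0.0.5 (expiry=5+4=9). clock=5
Op 12: insert c.com -> 10.0.0.3 (expiry=5+1=6). clock=5
Op 13: tick 1 -> clock=6. purged={c.com,d.com}
Op 14: insert d.com -> 10.0.0.2 (expiry=6+5=11). clock=6
lookup e.com: not in cache (expired or never inserted)

Answer: NXDOMAIN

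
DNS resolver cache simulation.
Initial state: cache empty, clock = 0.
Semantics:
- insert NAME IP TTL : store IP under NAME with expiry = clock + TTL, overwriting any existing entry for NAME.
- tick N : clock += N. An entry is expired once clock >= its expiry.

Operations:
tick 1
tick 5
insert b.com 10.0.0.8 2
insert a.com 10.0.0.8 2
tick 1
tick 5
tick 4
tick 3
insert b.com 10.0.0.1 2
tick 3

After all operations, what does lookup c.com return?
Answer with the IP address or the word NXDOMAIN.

Op 1: tick 1 -> clock=1.
Op 2: tick 5 -> clock=6.
Op 3: insert b.com -> 10.0.0.8 (expiry=6+2=8). clock=6
Op 4: insert a.com -> 10.0.0.8 (expiry=6+2=8). clock=6
Op 5: tick 1 -> clock=7.
Op 6: tick 5 -> clock=12. purged={a.com,b.com}
Op 7: tick 4 -> clock=16.
Op 8: tick 3 -> clock=19.
Op 9: insert b.com -> 10.0.0.1 (expiry=19+2=21). clock=19
Op 10: tick 3 -> clock=22. purged={b.com}
lookup c.com: not in cache (expired or never inserted)

Answer: NXDOMAIN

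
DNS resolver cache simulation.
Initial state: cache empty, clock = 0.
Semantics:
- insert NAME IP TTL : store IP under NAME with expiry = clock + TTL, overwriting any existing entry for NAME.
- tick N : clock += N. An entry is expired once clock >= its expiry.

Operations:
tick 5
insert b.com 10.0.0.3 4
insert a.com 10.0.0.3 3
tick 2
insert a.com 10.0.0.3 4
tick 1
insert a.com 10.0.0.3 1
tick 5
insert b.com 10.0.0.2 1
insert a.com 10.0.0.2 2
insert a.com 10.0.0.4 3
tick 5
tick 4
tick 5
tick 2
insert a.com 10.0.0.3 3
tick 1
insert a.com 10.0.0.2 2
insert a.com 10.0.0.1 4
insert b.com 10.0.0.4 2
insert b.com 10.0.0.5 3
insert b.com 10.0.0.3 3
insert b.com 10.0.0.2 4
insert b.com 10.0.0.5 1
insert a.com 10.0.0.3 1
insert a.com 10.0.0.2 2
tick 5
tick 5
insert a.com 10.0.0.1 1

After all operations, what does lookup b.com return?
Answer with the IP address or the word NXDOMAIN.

Answer: NXDOMAIN

Derivation:
Op 1: tick 5 -> clock=5.
Op 2: insert b.com -> 10.0.0.3 (expiry=5+4=9). clock=5
Op 3: insert a.com -> 10.0.0.3 (expiry=5+3=8). clock=5
Op 4: tick 2 -> clock=7.
Op 5: insert a.com -> 10.0.0.3 (expiry=7+4=11). clock=7
Op 6: tick 1 -> clock=8.
Op 7: insert a.com -> 10.0.0.3 (expiry=8+1=9). clock=8
Op 8: tick 5 -> clock=13. purged={a.com,b.com}
Op 9: insert b.com -> 10.0.0.2 (expiry=13+1=14). clock=13
Op 10: insert a.com -> 10.0.0.2 (expiry=13+2=15). clock=13
Op 11: insert a.com -> 10.0.0.4 (expiry=13+3=16). clock=13
Op 12: tick 5 -> clock=18. purged={a.com,b.com}
Op 13: tick 4 -> clock=22.
Op 14: tick 5 -> clock=27.
Op 15: tick 2 -> clock=29.
Op 16: insert a.com -> 10.0.0.3 (expiry=29+3=32). clock=29
Op 17: tick 1 -> clock=30.
Op 18: insert a.com -> 10.0.0.2 (expiry=30+2=32). clock=30
Op 19: insert a.com -> 10.0.0.1 (expiry=30+4=34). clock=30
Op 20: insert b.com -> 10.0.0.4 (expiry=30+2=32). clock=30
Op 21: insert b.com -> 10.0.0.5 (expiry=30+3=33). clock=30
Op 22: insert b.com -> 10.0.0.3 (expiry=30+3=33). clock=30
Op 23: insert b.com -> 10.0.0.2 (expiry=30+4=34). clock=30
Op 24: insert b.com -> 10.0.0.5 (expiry=30+1=31). clock=30
Op 25: insert a.com -> 10.0.0.3 (expiry=30+1=31). clock=30
Op 26: insert a.com -> 10.0.0.2 (expiry=30+2=32). clock=30
Op 27: tick 5 -> clock=35. purged={a.com,b.com}
Op 28: tick 5 -> clock=40.
Op 29: insert a.com -> 10.0.0.1 (expiry=40+1=41). clock=40
lookup b.com: not in cache (expired or never inserted)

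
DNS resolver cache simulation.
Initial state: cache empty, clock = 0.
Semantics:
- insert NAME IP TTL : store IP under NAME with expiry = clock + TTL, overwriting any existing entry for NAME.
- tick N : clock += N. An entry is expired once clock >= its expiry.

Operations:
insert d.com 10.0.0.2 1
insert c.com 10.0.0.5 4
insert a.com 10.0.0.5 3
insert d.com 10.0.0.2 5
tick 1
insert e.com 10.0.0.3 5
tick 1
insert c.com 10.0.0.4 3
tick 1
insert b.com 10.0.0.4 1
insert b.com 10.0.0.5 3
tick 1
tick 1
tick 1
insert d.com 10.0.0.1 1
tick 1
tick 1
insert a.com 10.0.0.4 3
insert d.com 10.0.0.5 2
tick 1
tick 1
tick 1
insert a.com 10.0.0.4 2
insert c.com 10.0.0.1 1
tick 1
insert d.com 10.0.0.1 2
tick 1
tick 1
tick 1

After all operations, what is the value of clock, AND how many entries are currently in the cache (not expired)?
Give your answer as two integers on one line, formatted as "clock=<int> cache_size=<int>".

Answer: clock=15 cache_size=0

Derivation:
Op 1: insert d.com -> 10.0.0.2 (expiry=0+1=1). clock=0
Op 2: insert c.com -> 10.0.0.5 (expiry=0+4=4). clock=0
Op 3: insert a.com -> 10.0.0.5 (expiry=0+3=3). clock=0
Op 4: insert d.com -> 10.0.0.2 (expiry=0+5=5). clock=0
Op 5: tick 1 -> clock=1.
Op 6: insert e.com -> 10.0.0.3 (expiry=1+5=6). clock=1
Op 7: tick 1 -> clock=2.
Op 8: insert c.com -> 10.0.0.4 (expiry=2+3=5). clock=2
Op 9: tick 1 -> clock=3. purged={a.com}
Op 10: insert b.com -> 10.0.0.4 (expiry=3+1=4). clock=3
Op 11: insert b.com -> 10.0.0.5 (expiry=3+3=6). clock=3
Op 12: tick 1 -> clock=4.
Op 13: tick 1 -> clock=5. purged={c.com,d.com}
Op 14: tick 1 -> clock=6. purged={b.com,e.com}
Op 15: insert d.com -> 10.0.0.1 (expiry=6+1=7). clock=6
Op 16: tick 1 -> clock=7. purged={d.com}
Op 17: tick 1 -> clock=8.
Op 18: insert a.com -> 10.0.0.4 (expiry=8+3=11). clock=8
Op 19: insert d.com -> 10.0.0.5 (expiry=8+2=10). clock=8
Op 20: tick 1 -> clock=9.
Op 21: tick 1 -> clock=10. purged={d.com}
Op 22: tick 1 -> clock=11. purged={a.com}
Op 23: insert a.com -> 10.0.0.4 (expiry=11+2=13). clock=11
Op 24: insert c.com -> 10.0.0.1 (expiry=11+1=12). clock=11
Op 25: tick 1 -> clock=12. purged={c.com}
Op 26: insert d.com -> 10.0.0.1 (expiry=12+2=14). clock=12
Op 27: tick 1 -> clock=13. purged={a.com}
Op 28: tick 1 -> clock=14. purged={d.com}
Op 29: tick 1 -> clock=15.
Final clock = 15
Final cache (unexpired): {} -> size=0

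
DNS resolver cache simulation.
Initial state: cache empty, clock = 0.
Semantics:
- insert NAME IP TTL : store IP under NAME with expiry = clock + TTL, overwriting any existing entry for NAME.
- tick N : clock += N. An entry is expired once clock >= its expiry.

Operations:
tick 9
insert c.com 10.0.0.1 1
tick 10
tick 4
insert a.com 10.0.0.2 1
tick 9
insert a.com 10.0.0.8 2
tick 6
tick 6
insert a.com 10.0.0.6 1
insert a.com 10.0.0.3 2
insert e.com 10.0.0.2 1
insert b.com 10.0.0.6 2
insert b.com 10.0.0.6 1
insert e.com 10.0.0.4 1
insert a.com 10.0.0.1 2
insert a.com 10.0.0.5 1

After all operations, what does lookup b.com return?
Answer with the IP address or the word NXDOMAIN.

Op 1: tick 9 -> clock=9.
Op 2: insert c.com -> 10.0.0.1 (expiry=9+1=10). clock=9
Op 3: tick 10 -> clock=19. purged={c.com}
Op 4: tick 4 -> clock=23.
Op 5: insert a.com -> 10.0.0.2 (expiry=23+1=24). clock=23
Op 6: tick 9 -> clock=32. purged={a.com}
Op 7: insert a.com -> 10.0.0.8 (expiry=32+2=34). clock=32
Op 8: tick 6 -> clock=38. purged={a.com}
Op 9: tick 6 -> clock=44.
Op 10: insert a.com -> 10.0.0.6 (expiry=44+1=45). clock=44
Op 11: insert a.com -> 10.0.0.3 (expiry=44+2=46). clock=44
Op 12: insert e.com -> 10.0.0.2 (expiry=44+1=45). clock=44
Op 13: insert b.com -> 10.0.0.6 (expiry=44+2=46). clock=44
Op 14: insert b.com -> 10.0.0.6 (expiry=44+1=45). clock=44
Op 15: insert e.com -> 10.0.0.4 (expiry=44+1=45). clock=44
Op 16: insert a.com -> 10.0.0.1 (expiry=44+2=46). clock=44
Op 17: insert a.com -> 10.0.0.5 (expiry=44+1=45). clock=44
lookup b.com: present, ip=10.0.0.6 expiry=45 > clock=44

Answer: 10.0.0.6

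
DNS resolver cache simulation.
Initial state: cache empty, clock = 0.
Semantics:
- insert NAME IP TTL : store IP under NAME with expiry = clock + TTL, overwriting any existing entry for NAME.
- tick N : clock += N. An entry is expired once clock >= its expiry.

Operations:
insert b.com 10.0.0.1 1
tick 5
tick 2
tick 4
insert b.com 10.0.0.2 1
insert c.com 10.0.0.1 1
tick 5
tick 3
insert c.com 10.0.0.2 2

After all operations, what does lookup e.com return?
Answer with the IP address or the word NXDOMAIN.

Answer: NXDOMAIN

Derivation:
Op 1: insert b.com -> 10.0.0.1 (expiry=0+1=1). clock=0
Op 2: tick 5 -> clock=5. purged={b.com}
Op 3: tick 2 -> clock=7.
Op 4: tick 4 -> clock=11.
Op 5: insert b.com -> 10.0.0.2 (expiry=11+1=12). clock=11
Op 6: insert c.com -> 10.0.0.1 (expiry=11+1=12). clock=11
Op 7: tick 5 -> clock=16. purged={b.com,c.com}
Op 8: tick 3 -> clock=19.
Op 9: insert c.com -> 10.0.0.2 (expiry=19+2=21). clock=19
lookup e.com: not in cache (expired or never inserted)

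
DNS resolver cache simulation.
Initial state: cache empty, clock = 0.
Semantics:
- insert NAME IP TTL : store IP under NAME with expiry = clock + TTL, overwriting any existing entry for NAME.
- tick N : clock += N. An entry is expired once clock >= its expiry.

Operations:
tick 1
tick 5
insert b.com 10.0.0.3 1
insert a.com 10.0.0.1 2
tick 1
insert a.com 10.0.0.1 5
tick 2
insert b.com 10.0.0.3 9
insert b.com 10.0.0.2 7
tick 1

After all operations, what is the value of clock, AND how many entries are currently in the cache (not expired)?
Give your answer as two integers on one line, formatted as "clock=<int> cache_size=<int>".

Op 1: tick 1 -> clock=1.
Op 2: tick 5 -> clock=6.
Op 3: insert b.com -> 10.0.0.3 (expiry=6+1=7). clock=6
Op 4: insert a.com -> 10.0.0.1 (expiry=6+2=8). clock=6
Op 5: tick 1 -> clock=7. purged={b.com}
Op 6: insert a.com -> 10.0.0.1 (expiry=7+5=12). clock=7
Op 7: tick 2 -> clock=9.
Op 8: insert b.com -> 10.0.0.3 (expiry=9+9=18). clock=9
Op 9: insert b.com -> 10.0.0.2 (expiry=9+7=16). clock=9
Op 10: tick 1 -> clock=10.
Final clock = 10
Final cache (unexpired): {a.com,b.com} -> size=2

Answer: clock=10 cache_size=2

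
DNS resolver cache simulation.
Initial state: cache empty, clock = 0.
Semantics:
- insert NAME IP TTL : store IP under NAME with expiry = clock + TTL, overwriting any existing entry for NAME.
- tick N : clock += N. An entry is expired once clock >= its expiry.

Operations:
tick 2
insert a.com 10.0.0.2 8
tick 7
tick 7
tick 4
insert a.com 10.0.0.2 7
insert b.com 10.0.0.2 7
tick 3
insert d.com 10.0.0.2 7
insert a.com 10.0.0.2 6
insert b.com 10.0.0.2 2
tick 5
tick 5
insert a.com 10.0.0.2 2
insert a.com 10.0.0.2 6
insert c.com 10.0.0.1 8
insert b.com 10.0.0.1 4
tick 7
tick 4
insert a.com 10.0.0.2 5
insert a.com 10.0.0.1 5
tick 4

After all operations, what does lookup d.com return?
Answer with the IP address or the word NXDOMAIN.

Op 1: tick 2 -> clock=2.
Op 2: insert a.com -> 10.0.0.2 (expiry=2+8=10). clock=2
Op 3: tick 7 -> clock=9.
Op 4: tick 7 -> clock=16. purged={a.com}
Op 5: tick 4 -> clock=20.
Op 6: insert a.com -> 10.0.0.2 (expiry=20+7=27). clock=20
Op 7: insert b.com -> 10.0.0.2 (expiry=20+7=27). clock=20
Op 8: tick 3 -> clock=23.
Op 9: insert d.com -> 10.0.0.2 (expiry=23+7=30). clock=23
Op 10: insert a.com -> 10.0.0.2 (expiry=23+6=29). clock=23
Op 11: insert b.com -> 10.0.0.2 (expiry=23+2=25). clock=23
Op 12: tick 5 -> clock=28. purged={b.com}
Op 13: tick 5 -> clock=33. purged={a.com,d.com}
Op 14: insert a.com -> 10.0.0.2 (expiry=33+2=35). clock=33
Op 15: insert a.com -> 10.0.0.2 (expiry=33+6=39). clock=33
Op 16: insert c.com -> 10.0.0.1 (expiry=33+8=41). clock=33
Op 17: insert b.com -> 10.0.0.1 (expiry=33+4=37). clock=33
Op 18: tick 7 -> clock=40. purged={a.com,b.com}
Op 19: tick 4 -> clock=44. purged={c.com}
Op 20: insert a.com -> 10.0.0.2 (expiry=44+5=49). clock=44
Op 21: insert a.com -> 10.0.0.1 (expiry=44+5=49). clock=44
Op 22: tick 4 -> clock=48.
lookup d.com: not in cache (expired or never inserted)

Answer: NXDOMAIN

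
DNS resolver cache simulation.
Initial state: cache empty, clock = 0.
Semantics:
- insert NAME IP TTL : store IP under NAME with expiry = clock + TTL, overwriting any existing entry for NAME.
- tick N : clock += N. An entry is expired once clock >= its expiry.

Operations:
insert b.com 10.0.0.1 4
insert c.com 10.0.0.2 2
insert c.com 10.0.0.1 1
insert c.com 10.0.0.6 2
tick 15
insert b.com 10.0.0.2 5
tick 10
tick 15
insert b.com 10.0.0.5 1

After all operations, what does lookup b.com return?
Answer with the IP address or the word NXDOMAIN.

Op 1: insert b.com -> 10.0.0.1 (expiry=0+4=4). clock=0
Op 2: insert c.com -> 10.0.0.2 (expiry=0+2=2). clock=0
Op 3: insert c.com -> 10.0.0.1 (expiry=0+1=1). clock=0
Op 4: insert c.com -> 10.0.0.6 (expiry=0+2=2). clock=0
Op 5: tick 15 -> clock=15. purged={b.com,c.com}
Op 6: insert b.com -> 10.0.0.2 (expiry=15+5=20). clock=15
Op 7: tick 10 -> clock=25. purged={b.com}
Op 8: tick 15 -> clock=40.
Op 9: insert b.com -> 10.0.0.5 (expiry=40+1=41). clock=40
lookup b.com: present, ip=10.0.0.5 expiry=41 > clock=40

Answer: 10.0.0.5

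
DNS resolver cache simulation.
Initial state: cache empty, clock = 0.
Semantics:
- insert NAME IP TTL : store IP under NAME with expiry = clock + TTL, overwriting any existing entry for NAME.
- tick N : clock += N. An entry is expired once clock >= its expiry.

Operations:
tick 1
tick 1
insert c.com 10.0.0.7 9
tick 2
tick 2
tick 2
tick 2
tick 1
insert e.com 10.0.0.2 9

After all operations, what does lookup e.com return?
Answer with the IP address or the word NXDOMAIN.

Op 1: tick 1 -> clock=1.
Op 2: tick 1 -> clock=2.
Op 3: insert c.com -> 10.0.0.7 (expiry=2+9=11). clock=2
Op 4: tick 2 -> clock=4.
Op 5: tick 2 -> clock=6.
Op 6: tick 2 -> clock=8.
Op 7: tick 2 -> clock=10.
Op 8: tick 1 -> clock=11. purged={c.com}
Op 9: insert e.com -> 10.0.0.2 (expiry=11+9=20). clock=11
lookup e.com: present, ip=10.0.0.2 expiry=20 > clock=11

Answer: 10.0.0.2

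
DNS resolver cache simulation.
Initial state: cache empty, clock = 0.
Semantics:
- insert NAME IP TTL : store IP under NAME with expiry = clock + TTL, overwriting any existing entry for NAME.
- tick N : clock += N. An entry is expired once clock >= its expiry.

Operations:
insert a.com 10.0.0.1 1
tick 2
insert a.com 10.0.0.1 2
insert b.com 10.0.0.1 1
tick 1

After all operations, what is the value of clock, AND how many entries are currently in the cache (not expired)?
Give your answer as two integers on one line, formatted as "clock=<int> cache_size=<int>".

Op 1: insert a.com -> 10.0.0.1 (expiry=0+1=1). clock=0
Op 2: tick 2 -> clock=2. purged={a.com}
Op 3: insert a.com -> 10.0.0.1 (expiry=2+2=4). clock=2
Op 4: insert b.com -> 10.0.0.1 (expiry=2+1=3). clock=2
Op 5: tick 1 -> clock=3. purged={b.com}
Final clock = 3
Final cache (unexpired): {a.com} -> size=1

Answer: clock=3 cache_size=1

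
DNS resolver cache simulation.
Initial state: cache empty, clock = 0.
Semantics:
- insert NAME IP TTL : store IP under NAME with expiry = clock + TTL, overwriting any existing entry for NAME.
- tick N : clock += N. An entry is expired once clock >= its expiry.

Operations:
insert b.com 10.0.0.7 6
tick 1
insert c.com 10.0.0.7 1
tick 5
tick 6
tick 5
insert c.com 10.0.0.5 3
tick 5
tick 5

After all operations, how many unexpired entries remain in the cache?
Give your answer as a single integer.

Answer: 0

Derivation:
Op 1: insert b.com -> 10.0.0.7 (expiry=0+6=6). clock=0
Op 2: tick 1 -> clock=1.
Op 3: insert c.com -> 10.0.0.7 (expiry=1+1=2). clock=1
Op 4: tick 5 -> clock=6. purged={b.com,c.com}
Op 5: tick 6 -> clock=12.
Op 6: tick 5 -> clock=17.
Op 7: insert c.com -> 10.0.0.5 (expiry=17+3=20). clock=17
Op 8: tick 5 -> clock=22. purged={c.com}
Op 9: tick 5 -> clock=27.
Final cache (unexpired): {} -> size=0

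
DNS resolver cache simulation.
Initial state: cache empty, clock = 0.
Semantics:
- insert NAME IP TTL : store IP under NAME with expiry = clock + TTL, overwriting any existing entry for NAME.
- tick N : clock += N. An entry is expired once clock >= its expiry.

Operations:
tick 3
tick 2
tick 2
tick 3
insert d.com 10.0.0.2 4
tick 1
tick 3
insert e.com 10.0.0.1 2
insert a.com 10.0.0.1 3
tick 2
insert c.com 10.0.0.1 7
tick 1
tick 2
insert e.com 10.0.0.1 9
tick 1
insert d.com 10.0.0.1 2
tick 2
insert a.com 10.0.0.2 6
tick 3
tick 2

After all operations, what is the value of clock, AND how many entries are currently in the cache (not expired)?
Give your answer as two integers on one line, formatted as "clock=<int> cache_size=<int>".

Answer: clock=27 cache_size=2

Derivation:
Op 1: tick 3 -> clock=3.
Op 2: tick 2 -> clock=5.
Op 3: tick 2 -> clock=7.
Op 4: tick 3 -> clock=10.
Op 5: insert d.com -> 10.0.0.2 (expiry=10+4=14). clock=10
Op 6: tick 1 -> clock=11.
Op 7: tick 3 -> clock=14. purged={d.com}
Op 8: insert e.com -> 10.0.0.1 (expiry=14+2=16). clock=14
Op 9: insert a.com -> 10.0.0.1 (expiry=14+3=17). clock=14
Op 10: tick 2 -> clock=16. purged={e.com}
Op 11: insert c.com -> 10.0.0.1 (expiry=16+7=23). clock=16
Op 12: tick 1 -> clock=17. purged={a.com}
Op 13: tick 2 -> clock=19.
Op 14: insert e.com -> 10.0.0.1 (expiry=19+9=28). clock=19
Op 15: tick 1 -> clock=20.
Op 16: insert d.com -> 10.0.0.1 (expiry=20+2=22). clock=20
Op 17: tick 2 -> clock=22. purged={d.com}
Op 18: insert a.com -> 10.0.0.2 (expiry=22+6=28). clock=22
Op 19: tick 3 -> clock=25. purged={c.com}
Op 20: tick 2 -> clock=27.
Final clock = 27
Final cache (unexpired): {a.com,e.com} -> size=2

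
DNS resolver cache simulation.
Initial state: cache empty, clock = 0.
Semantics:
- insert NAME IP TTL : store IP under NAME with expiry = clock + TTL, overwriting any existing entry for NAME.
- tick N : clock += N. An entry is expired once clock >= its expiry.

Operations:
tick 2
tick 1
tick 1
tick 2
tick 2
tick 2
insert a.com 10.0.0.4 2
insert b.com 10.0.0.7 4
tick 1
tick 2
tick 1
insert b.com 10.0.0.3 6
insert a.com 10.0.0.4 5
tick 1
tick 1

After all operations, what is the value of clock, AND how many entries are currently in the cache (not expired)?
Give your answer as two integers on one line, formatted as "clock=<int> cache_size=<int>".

Answer: clock=16 cache_size=2

Derivation:
Op 1: tick 2 -> clock=2.
Op 2: tick 1 -> clock=3.
Op 3: tick 1 -> clock=4.
Op 4: tick 2 -> clock=6.
Op 5: tick 2 -> clock=8.
Op 6: tick 2 -> clock=10.
Op 7: insert a.com -> 10.0.0.4 (expiry=10+2=12). clock=10
Op 8: insert b.com -> 10.0.0.7 (expiry=10+4=14). clock=10
Op 9: tick 1 -> clock=11.
Op 10: tick 2 -> clock=13. purged={a.com}
Op 11: tick 1 -> clock=14. purged={b.com}
Op 12: insert b.com -> 10.0.0.3 (expiry=14+6=20). clock=14
Op 13: insert a.com -> 10.0.0.4 (expiry=14+5=19). clock=14
Op 14: tick 1 -> clock=15.
Op 15: tick 1 -> clock=16.
Final clock = 16
Final cache (unexpired): {a.com,b.com} -> size=2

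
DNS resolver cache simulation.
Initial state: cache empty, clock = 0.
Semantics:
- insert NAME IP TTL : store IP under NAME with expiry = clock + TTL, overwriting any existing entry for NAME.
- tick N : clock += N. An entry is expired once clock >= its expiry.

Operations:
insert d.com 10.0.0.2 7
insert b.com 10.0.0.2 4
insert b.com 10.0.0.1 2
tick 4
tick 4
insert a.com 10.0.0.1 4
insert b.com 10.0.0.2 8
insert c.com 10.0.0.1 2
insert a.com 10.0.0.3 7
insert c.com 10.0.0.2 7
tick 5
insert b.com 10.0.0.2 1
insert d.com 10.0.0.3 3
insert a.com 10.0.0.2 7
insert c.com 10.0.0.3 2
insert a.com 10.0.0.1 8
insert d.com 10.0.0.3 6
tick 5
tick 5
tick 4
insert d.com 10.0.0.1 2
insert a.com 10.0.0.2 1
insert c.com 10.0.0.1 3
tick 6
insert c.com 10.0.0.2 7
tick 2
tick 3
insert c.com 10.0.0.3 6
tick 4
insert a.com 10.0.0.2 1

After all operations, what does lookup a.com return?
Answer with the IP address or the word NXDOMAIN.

Answer: 10.0.0.2

Derivation:
Op 1: insert d.com -> 10.0.0.2 (expiry=0+7=7). clock=0
Op 2: insert b.com -> 10.0.0.2 (expiry=0+4=4). clock=0
Op 3: insert b.com -> 10.0.0.1 (expiry=0+2=2). clock=0
Op 4: tick 4 -> clock=4. purged={b.com}
Op 5: tick 4 -> clock=8. purged={d.com}
Op 6: insert a.com -> 10.0.0.1 (expiry=8+4=12). clock=8
Op 7: insert b.com -> 10.0.0.2 (expiry=8+8=16). clock=8
Op 8: insert c.com -> 10.0.0.1 (expiry=8+2=10). clock=8
Op 9: insert a.com -> 10.0.0.3 (expiry=8+7=15). clock=8
Op 10: insert c.com -> 10.0.0.2 (expiry=8+7=15). clock=8
Op 11: tick 5 -> clock=13.
Op 12: insert b.com -> 10.0.0.2 (expiry=13+1=14). clock=13
Op 13: insert d.com -> 10.0.0.3 (expiry=13+3=16). clock=13
Op 14: insert a.com -> 10.0.0.2 (expiry=13+7=20). clock=13
Op 15: insert c.com -> 10.0.0.3 (expiry=13+2=15). clock=13
Op 16: insert a.com -> 10.0.0.1 (expiry=13+8=21). clock=13
Op 17: insert d.com -> 10.0.0.3 (expiry=13+6=19). clock=13
Op 18: tick 5 -> clock=18. purged={b.com,c.com}
Op 19: tick 5 -> clock=23. purged={a.com,d.com}
Op 20: tick 4 -> clock=27.
Op 21: insert d.com -> 10.0.0.1 (expiry=27+2=29). clock=27
Op 22: insert a.com -> 10.0.0.2 (expiry=27+1=28). clock=27
Op 23: insert c.com -> 10.0.0.1 (expiry=27+3=30). clock=27
Op 24: tick 6 -> clock=33. purged={a.com,c.com,d.com}
Op 25: insert c.com -> 10.0.0.2 (expiry=33+7=40). clock=33
Op 26: tick 2 -> clock=35.
Op 27: tick 3 -> clock=38.
Op 28: insert c.com -> 10.0.0.3 (expiry=38+6=44). clock=38
Op 29: tick 4 -> clock=42.
Op 30: insert a.com -> 10.0.0.2 (expiry=42+1=43). clock=42
lookup a.com: present, ip=10.0.0.2 expiry=43 > clock=42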